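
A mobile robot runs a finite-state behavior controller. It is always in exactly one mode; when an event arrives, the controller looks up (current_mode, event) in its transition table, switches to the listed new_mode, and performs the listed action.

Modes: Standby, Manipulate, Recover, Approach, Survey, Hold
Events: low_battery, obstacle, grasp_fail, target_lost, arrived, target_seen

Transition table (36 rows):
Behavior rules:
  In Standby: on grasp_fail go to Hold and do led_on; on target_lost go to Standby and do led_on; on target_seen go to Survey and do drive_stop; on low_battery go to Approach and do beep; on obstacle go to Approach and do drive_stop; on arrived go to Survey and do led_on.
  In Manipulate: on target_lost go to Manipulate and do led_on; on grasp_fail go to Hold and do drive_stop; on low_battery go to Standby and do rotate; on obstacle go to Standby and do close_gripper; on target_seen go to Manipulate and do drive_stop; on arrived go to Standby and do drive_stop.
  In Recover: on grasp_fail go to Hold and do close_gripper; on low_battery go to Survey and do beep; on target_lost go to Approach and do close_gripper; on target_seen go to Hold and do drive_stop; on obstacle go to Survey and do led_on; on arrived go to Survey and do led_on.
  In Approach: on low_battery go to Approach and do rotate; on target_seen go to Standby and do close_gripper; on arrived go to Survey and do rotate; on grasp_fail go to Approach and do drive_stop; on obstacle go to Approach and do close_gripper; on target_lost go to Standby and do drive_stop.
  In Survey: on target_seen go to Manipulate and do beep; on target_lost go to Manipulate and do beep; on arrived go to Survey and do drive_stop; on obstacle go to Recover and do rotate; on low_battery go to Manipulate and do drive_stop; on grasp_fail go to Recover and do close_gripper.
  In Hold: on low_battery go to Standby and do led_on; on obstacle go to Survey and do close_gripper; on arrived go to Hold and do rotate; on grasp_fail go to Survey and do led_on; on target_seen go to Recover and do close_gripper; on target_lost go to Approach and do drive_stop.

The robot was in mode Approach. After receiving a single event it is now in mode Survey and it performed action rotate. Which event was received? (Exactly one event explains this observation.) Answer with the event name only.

arrived

try low_battery: (Approach, low_battery) → (Approach, rotate)
try obstacle: (Approach, obstacle) → (Approach, close_gripper)
try grasp_fail: (Approach, grasp_fail) → (Approach, drive_stop)
try target_lost: (Approach, target_lost) → (Standby, drive_stop)
try arrived: (Approach, arrived) → (Survey, rotate)  ← matches
try target_seen: (Approach, target_seen) → (Standby, close_gripper)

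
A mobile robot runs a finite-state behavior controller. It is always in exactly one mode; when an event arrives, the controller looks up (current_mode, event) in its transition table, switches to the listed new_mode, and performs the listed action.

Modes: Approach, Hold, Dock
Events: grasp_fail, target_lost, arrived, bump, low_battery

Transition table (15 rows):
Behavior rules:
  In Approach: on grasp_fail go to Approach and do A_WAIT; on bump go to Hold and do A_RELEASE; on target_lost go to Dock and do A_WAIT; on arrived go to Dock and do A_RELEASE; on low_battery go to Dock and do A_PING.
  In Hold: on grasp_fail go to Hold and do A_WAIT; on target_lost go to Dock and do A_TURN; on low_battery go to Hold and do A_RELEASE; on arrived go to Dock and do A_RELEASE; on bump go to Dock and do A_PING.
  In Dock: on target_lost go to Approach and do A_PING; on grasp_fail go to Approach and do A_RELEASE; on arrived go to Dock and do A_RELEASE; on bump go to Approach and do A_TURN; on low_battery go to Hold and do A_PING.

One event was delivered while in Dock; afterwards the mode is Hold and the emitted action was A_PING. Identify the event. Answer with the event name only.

try grasp_fail: (Dock, grasp_fail) → (Approach, A_RELEASE)
try target_lost: (Dock, target_lost) → (Approach, A_PING)
try arrived: (Dock, arrived) → (Dock, A_RELEASE)
try bump: (Dock, bump) → (Approach, A_TURN)
try low_battery: (Dock, low_battery) → (Hold, A_PING)  ← matches

low_battery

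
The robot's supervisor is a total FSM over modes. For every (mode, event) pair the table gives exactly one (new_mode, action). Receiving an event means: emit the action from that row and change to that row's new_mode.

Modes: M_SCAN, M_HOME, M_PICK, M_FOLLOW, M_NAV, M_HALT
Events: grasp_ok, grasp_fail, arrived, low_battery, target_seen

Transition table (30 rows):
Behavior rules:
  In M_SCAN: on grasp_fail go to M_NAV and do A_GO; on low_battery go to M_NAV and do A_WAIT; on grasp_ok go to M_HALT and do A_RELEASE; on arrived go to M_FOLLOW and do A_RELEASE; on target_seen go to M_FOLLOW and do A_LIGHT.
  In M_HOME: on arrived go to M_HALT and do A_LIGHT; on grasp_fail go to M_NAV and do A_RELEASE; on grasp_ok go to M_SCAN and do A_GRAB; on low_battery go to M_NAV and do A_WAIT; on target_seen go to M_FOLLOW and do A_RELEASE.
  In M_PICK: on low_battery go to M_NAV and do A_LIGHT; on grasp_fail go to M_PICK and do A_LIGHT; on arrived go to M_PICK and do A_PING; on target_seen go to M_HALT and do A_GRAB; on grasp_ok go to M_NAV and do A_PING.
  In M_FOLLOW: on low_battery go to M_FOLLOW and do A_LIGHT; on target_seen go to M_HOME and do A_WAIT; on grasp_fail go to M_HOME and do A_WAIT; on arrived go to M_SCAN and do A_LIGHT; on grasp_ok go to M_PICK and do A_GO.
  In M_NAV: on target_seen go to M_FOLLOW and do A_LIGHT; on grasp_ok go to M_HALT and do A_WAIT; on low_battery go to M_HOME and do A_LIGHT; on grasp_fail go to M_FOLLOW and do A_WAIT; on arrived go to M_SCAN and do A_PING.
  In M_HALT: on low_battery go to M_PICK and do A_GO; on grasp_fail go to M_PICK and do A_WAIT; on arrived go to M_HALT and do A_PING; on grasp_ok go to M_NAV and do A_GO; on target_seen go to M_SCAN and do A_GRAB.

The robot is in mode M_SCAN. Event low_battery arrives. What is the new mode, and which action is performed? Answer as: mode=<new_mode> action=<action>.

current mode = M_SCAN; filter table to that mode:
  (M_SCAN, grasp_fail) → (M_NAV, A_GO)
  (M_SCAN, low_battery) → (M_NAV, A_WAIT)  ← event matches
  (M_SCAN, grasp_ok) → (M_HALT, A_RELEASE)
  (M_SCAN, arrived) → (M_FOLLOW, A_RELEASE)
  (M_SCAN, target_seen) → (M_FOLLOW, A_LIGHT)
event = low_battery selects (M_NAV, A_WAIT)

mode=M_NAV action=A_WAIT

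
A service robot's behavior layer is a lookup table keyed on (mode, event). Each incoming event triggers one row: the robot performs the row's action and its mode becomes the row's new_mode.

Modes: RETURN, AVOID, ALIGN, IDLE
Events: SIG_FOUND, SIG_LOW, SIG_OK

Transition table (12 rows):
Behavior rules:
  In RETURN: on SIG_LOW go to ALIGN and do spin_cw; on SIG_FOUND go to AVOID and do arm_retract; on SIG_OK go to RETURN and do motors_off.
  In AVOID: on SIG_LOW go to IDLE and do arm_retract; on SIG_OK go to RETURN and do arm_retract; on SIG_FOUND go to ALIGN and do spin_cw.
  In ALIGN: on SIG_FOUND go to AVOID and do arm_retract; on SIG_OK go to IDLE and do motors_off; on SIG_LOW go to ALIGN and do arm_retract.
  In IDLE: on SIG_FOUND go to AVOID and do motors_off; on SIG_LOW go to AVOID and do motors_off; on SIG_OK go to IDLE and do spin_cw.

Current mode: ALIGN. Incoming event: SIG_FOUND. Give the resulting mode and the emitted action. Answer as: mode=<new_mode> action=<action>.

mode=AVOID action=arm_retract

current mode = ALIGN; filter table to that mode:
  (ALIGN, SIG_FOUND) → (AVOID, arm_retract)  ← event matches
  (ALIGN, SIG_OK) → (IDLE, motors_off)
  (ALIGN, SIG_LOW) → (ALIGN, arm_retract)
event = SIG_FOUND selects (AVOID, arm_retract)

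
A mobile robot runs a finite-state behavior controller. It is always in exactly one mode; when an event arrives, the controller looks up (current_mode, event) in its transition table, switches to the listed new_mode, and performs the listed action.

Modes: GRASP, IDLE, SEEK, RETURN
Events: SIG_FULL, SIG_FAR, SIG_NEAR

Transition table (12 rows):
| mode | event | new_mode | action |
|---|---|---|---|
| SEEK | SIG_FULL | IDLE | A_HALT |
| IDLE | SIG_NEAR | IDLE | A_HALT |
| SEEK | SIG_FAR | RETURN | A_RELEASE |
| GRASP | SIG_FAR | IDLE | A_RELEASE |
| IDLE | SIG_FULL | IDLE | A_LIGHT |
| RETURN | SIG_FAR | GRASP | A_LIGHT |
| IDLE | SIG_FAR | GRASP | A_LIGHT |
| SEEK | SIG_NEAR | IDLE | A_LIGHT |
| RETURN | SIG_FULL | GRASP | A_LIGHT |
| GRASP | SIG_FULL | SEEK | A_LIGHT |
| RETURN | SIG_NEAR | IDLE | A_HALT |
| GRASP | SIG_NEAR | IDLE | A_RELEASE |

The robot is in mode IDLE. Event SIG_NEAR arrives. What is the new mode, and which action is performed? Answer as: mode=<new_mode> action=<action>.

mode=IDLE action=A_HALT

current mode = IDLE; filter table to that mode:
  (IDLE, SIG_NEAR) → (IDLE, A_HALT)  ← event matches
  (IDLE, SIG_FULL) → (IDLE, A_LIGHT)
  (IDLE, SIG_FAR) → (GRASP, A_LIGHT)
event = SIG_NEAR selects (IDLE, A_HALT)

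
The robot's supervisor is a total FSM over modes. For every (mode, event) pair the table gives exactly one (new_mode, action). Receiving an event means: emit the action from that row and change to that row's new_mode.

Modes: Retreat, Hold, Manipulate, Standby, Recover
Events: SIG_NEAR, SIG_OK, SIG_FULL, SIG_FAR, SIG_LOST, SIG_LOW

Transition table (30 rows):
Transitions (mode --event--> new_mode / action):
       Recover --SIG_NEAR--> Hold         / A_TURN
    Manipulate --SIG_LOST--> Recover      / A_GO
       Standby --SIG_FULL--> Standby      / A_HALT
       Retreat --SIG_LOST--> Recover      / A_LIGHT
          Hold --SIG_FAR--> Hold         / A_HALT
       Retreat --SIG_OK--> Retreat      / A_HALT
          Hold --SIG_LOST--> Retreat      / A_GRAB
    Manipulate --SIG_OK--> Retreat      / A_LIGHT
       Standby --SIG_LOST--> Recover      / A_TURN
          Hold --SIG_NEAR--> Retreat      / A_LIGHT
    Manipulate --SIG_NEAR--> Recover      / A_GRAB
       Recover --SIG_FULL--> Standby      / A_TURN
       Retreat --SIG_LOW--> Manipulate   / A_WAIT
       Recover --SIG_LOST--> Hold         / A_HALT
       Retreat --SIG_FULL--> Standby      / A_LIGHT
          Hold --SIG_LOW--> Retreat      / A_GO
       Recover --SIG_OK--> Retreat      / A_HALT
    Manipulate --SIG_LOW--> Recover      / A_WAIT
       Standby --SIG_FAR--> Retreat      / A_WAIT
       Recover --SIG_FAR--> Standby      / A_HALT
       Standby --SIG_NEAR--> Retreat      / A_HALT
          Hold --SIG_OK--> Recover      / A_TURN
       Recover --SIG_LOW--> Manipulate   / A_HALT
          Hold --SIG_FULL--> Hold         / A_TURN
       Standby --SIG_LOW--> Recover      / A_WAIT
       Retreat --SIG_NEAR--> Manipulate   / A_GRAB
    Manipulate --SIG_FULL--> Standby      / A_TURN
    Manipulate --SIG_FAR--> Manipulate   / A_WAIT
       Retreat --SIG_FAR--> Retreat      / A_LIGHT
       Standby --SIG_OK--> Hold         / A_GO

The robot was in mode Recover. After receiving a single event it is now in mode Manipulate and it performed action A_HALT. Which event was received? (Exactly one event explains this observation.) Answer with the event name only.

SIG_LOW

try SIG_NEAR: (Recover, SIG_NEAR) → (Hold, A_TURN)
try SIG_OK: (Recover, SIG_OK) → (Retreat, A_HALT)
try SIG_FULL: (Recover, SIG_FULL) → (Standby, A_TURN)
try SIG_FAR: (Recover, SIG_FAR) → (Standby, A_HALT)
try SIG_LOST: (Recover, SIG_LOST) → (Hold, A_HALT)
try SIG_LOW: (Recover, SIG_LOW) → (Manipulate, A_HALT)  ← matches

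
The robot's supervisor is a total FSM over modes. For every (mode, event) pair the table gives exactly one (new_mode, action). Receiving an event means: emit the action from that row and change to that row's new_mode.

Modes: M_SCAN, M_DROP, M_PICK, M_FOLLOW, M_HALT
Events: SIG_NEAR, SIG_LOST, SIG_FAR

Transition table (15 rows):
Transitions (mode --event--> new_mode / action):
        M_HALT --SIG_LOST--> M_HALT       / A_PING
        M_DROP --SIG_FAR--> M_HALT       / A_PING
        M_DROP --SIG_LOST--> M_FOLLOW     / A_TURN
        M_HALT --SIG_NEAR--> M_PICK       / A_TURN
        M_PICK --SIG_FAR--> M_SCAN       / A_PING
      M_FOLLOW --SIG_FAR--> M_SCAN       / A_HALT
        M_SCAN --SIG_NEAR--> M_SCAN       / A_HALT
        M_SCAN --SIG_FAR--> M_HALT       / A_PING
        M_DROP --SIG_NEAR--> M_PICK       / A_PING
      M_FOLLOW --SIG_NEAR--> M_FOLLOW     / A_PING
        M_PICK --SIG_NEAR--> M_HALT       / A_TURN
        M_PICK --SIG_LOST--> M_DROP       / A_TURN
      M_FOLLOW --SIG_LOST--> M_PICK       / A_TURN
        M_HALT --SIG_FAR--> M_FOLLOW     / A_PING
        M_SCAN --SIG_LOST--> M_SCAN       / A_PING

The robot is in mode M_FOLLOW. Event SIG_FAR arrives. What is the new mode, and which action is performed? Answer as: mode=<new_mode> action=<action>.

mode=M_SCAN action=A_HALT

current mode = M_FOLLOW; filter table to that mode:
  (M_FOLLOW, SIG_FAR) → (M_SCAN, A_HALT)  ← event matches
  (M_FOLLOW, SIG_NEAR) → (M_FOLLOW, A_PING)
  (M_FOLLOW, SIG_LOST) → (M_PICK, A_TURN)
event = SIG_FAR selects (M_SCAN, A_HALT)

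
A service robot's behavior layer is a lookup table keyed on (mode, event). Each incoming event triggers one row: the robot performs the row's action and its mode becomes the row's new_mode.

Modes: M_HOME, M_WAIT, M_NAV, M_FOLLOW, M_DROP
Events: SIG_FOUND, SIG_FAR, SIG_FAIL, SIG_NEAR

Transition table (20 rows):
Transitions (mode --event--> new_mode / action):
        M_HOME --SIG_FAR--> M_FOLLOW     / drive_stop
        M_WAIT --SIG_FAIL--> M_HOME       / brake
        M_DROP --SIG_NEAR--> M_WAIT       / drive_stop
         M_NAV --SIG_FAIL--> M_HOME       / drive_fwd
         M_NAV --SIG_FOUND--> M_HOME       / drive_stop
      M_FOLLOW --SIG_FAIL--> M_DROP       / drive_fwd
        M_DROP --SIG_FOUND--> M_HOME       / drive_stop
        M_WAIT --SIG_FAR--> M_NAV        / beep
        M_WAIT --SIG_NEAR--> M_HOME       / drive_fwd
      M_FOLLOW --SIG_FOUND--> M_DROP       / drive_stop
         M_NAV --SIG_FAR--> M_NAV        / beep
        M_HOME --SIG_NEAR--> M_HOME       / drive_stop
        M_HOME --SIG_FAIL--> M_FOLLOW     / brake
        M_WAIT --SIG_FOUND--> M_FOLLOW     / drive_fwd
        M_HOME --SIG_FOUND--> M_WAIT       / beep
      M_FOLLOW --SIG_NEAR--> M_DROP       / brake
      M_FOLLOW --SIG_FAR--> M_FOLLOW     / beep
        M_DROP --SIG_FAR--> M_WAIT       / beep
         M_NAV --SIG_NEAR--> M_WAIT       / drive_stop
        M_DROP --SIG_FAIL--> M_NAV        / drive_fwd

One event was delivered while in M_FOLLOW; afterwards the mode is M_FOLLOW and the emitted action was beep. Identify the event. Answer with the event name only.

SIG_FAR

try SIG_FOUND: (M_FOLLOW, SIG_FOUND) → (M_DROP, drive_stop)
try SIG_FAR: (M_FOLLOW, SIG_FAR) → (M_FOLLOW, beep)  ← matches
try SIG_FAIL: (M_FOLLOW, SIG_FAIL) → (M_DROP, drive_fwd)
try SIG_NEAR: (M_FOLLOW, SIG_NEAR) → (M_DROP, brake)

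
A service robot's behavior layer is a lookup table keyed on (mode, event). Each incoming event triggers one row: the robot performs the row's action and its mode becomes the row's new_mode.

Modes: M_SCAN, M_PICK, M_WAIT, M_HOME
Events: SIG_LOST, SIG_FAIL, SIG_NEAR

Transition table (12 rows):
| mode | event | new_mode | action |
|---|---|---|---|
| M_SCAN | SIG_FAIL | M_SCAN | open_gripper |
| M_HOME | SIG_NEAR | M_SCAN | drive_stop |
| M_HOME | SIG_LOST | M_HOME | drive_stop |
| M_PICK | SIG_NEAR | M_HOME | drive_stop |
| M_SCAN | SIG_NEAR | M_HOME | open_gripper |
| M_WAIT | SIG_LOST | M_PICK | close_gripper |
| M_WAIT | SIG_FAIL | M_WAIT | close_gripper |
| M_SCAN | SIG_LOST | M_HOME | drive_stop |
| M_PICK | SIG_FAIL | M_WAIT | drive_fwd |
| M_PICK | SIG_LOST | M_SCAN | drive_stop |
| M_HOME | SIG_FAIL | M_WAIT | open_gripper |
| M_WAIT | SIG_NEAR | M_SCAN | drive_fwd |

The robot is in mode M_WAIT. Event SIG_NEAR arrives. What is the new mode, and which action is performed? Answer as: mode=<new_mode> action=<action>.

mode=M_SCAN action=drive_fwd

current mode = M_WAIT; filter table to that mode:
  (M_WAIT, SIG_LOST) → (M_PICK, close_gripper)
  (M_WAIT, SIG_FAIL) → (M_WAIT, close_gripper)
  (M_WAIT, SIG_NEAR) → (M_SCAN, drive_fwd)  ← event matches
event = SIG_NEAR selects (M_SCAN, drive_fwd)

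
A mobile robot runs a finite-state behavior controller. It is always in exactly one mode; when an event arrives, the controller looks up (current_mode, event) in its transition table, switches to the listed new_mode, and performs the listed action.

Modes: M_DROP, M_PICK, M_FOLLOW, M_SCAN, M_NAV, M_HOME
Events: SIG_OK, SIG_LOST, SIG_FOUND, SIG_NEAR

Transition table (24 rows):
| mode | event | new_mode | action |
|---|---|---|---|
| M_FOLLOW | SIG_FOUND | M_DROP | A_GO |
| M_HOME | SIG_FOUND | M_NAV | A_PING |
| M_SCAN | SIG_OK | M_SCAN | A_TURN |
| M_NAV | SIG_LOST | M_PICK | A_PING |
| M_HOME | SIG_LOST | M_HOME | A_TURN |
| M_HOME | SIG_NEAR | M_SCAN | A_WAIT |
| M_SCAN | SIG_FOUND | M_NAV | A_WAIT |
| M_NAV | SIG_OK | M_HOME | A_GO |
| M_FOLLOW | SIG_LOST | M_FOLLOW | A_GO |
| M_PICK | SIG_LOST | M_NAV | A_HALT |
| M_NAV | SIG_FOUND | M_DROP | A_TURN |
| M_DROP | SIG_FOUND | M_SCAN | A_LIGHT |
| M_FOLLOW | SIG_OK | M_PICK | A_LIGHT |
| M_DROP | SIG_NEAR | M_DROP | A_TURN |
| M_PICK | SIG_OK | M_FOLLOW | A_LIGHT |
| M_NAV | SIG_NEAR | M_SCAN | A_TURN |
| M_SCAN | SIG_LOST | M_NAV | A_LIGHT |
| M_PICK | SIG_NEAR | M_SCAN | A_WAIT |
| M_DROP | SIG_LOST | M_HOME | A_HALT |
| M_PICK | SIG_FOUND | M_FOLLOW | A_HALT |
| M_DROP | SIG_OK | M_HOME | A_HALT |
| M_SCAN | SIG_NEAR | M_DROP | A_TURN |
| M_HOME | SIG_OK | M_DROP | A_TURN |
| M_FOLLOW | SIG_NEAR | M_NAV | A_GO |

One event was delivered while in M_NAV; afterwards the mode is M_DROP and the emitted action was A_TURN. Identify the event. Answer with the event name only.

try SIG_OK: (M_NAV, SIG_OK) → (M_HOME, A_GO)
try SIG_LOST: (M_NAV, SIG_LOST) → (M_PICK, A_PING)
try SIG_FOUND: (M_NAV, SIG_FOUND) → (M_DROP, A_TURN)  ← matches
try SIG_NEAR: (M_NAV, SIG_NEAR) → (M_SCAN, A_TURN)

SIG_FOUND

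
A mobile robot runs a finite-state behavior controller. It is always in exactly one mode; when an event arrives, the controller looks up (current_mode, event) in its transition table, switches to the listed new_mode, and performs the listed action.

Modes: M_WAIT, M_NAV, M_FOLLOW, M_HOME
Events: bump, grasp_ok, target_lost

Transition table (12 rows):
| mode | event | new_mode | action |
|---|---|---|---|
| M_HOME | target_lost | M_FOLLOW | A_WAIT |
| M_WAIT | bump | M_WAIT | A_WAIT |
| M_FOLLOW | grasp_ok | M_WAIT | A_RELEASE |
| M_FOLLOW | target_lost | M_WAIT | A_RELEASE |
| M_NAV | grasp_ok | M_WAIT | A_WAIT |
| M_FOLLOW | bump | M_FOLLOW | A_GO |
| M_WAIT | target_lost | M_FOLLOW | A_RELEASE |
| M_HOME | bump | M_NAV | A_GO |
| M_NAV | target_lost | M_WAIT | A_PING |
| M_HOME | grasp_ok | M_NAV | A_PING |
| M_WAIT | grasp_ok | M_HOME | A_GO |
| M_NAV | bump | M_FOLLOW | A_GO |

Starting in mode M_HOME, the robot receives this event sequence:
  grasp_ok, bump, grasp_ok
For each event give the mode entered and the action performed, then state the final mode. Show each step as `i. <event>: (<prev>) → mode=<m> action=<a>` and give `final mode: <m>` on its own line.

final mode: M_WAIT

1. grasp_ok: (M_HOME) → mode=M_NAV action=A_PING
2. bump: (M_NAV) → mode=M_FOLLOW action=A_GO
3. grasp_ok: (M_FOLLOW) → mode=M_WAIT action=A_RELEASE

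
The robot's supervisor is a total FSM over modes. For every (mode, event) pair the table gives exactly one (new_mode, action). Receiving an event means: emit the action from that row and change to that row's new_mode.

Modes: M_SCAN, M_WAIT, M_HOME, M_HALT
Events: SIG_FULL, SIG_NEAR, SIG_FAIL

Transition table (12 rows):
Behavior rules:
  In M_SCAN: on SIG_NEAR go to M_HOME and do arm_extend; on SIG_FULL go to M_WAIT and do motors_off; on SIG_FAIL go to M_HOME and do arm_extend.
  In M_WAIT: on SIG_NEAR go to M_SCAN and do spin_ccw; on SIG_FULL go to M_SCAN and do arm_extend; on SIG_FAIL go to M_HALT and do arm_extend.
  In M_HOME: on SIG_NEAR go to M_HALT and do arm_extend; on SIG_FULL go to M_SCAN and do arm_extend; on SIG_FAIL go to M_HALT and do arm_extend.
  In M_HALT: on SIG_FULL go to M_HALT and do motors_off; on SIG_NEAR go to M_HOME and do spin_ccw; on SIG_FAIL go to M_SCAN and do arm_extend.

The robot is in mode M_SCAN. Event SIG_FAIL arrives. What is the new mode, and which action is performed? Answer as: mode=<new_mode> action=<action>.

mode=M_HOME action=arm_extend

current mode = M_SCAN; filter table to that mode:
  (M_SCAN, SIG_NEAR) → (M_HOME, arm_extend)
  (M_SCAN, SIG_FULL) → (M_WAIT, motors_off)
  (M_SCAN, SIG_FAIL) → (M_HOME, arm_extend)  ← event matches
event = SIG_FAIL selects (M_HOME, arm_extend)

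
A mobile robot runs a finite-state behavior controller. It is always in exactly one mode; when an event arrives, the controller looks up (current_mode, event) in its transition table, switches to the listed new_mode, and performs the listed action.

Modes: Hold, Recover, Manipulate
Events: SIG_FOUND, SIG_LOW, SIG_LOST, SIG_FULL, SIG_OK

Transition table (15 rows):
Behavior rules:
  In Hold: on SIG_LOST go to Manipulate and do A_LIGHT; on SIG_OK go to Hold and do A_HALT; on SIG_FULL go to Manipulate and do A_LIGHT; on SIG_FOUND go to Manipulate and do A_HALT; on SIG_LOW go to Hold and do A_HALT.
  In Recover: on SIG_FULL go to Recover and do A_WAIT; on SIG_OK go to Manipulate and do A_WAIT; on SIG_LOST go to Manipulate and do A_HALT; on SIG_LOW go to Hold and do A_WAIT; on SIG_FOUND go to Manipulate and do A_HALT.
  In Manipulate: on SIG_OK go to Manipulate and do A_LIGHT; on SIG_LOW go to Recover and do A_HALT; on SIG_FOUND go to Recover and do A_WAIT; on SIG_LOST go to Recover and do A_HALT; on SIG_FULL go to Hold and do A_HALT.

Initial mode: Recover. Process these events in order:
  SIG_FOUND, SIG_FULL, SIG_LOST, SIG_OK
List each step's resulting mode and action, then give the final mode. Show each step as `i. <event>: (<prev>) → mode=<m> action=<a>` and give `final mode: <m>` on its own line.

1. SIG_FOUND: (Recover) → mode=Manipulate action=A_HALT
2. SIG_FULL: (Manipulate) → mode=Hold action=A_HALT
3. SIG_LOST: (Hold) → mode=Manipulate action=A_LIGHT
4. SIG_OK: (Manipulate) → mode=Manipulate action=A_LIGHT

final mode: Manipulate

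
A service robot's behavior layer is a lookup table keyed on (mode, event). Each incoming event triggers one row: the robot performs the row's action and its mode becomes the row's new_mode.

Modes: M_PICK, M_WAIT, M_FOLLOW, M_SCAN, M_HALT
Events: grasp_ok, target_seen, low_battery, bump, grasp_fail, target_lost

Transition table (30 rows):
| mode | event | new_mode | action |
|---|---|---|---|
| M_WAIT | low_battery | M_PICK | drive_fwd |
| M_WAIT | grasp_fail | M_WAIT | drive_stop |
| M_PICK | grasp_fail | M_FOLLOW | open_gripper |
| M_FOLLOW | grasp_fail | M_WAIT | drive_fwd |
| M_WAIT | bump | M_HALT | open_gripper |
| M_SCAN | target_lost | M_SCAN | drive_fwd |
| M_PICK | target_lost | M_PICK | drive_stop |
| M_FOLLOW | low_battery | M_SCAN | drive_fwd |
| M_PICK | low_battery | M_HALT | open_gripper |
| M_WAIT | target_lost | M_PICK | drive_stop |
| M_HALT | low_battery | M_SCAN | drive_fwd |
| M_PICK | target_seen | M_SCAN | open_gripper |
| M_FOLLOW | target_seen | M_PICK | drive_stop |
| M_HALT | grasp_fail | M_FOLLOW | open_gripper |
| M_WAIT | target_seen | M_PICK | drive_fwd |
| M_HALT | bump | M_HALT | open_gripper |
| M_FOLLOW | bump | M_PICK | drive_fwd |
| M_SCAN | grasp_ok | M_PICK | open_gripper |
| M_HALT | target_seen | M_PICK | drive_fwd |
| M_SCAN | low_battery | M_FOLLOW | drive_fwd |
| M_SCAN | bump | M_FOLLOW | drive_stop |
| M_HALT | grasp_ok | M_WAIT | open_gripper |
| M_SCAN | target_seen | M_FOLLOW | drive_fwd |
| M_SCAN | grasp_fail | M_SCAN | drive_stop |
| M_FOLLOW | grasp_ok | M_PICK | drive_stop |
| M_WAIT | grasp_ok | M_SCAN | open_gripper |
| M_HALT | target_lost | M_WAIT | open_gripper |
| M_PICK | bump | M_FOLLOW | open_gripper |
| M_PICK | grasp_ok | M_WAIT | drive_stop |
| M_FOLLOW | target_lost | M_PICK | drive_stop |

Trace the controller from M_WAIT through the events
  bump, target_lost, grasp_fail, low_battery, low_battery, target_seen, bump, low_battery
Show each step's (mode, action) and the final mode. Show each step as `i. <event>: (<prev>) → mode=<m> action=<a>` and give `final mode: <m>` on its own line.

1. bump: (M_WAIT) → mode=M_HALT action=open_gripper
2. target_lost: (M_HALT) → mode=M_WAIT action=open_gripper
3. grasp_fail: (M_WAIT) → mode=M_WAIT action=drive_stop
4. low_battery: (M_WAIT) → mode=M_PICK action=drive_fwd
5. low_battery: (M_PICK) → mode=M_HALT action=open_gripper
6. target_seen: (M_HALT) → mode=M_PICK action=drive_fwd
7. bump: (M_PICK) → mode=M_FOLLOW action=open_gripper
8. low_battery: (M_FOLLOW) → mode=M_SCAN action=drive_fwd

final mode: M_SCAN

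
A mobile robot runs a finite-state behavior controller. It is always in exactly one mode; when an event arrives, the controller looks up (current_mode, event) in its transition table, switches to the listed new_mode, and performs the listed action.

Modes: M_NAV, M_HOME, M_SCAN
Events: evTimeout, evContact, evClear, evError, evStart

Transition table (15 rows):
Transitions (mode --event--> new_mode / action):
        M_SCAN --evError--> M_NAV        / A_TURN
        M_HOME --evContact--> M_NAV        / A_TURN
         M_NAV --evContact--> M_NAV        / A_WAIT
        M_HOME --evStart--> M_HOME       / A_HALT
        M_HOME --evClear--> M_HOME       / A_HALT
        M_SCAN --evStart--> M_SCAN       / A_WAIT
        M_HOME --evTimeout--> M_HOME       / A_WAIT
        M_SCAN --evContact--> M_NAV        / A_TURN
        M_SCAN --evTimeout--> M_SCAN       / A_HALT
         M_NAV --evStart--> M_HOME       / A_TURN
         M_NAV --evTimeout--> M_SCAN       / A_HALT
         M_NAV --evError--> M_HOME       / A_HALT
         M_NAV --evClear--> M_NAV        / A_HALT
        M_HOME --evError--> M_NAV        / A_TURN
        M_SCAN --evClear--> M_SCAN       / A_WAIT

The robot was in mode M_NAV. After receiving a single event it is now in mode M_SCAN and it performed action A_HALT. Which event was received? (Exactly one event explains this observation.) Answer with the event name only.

try evTimeout: (M_NAV, evTimeout) → (M_SCAN, A_HALT)  ← matches
try evContact: (M_NAV, evContact) → (M_NAV, A_WAIT)
try evClear: (M_NAV, evClear) → (M_NAV, A_HALT)
try evError: (M_NAV, evError) → (M_HOME, A_HALT)
try evStart: (M_NAV, evStart) → (M_HOME, A_TURN)

evTimeout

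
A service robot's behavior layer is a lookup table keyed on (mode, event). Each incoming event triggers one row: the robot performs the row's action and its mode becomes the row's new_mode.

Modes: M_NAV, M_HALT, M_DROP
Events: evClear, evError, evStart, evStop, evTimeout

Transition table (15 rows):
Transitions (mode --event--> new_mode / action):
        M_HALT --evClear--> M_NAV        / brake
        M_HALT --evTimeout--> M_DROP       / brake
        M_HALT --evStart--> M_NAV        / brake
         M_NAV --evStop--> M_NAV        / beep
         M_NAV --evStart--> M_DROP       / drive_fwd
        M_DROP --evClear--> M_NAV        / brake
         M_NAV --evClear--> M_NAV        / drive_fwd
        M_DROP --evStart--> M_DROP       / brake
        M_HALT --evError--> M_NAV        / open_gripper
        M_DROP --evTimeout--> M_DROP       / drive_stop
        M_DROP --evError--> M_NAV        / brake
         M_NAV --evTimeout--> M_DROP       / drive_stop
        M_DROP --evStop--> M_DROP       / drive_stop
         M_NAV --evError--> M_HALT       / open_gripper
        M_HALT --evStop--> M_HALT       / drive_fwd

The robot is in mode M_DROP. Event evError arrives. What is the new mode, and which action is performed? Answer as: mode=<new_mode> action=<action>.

mode=M_NAV action=brake

current mode = M_DROP; filter table to that mode:
  (M_DROP, evClear) → (M_NAV, brake)
  (M_DROP, evStart) → (M_DROP, brake)
  (M_DROP, evTimeout) → (M_DROP, drive_stop)
  (M_DROP, evError) → (M_NAV, brake)  ← event matches
  (M_DROP, evStop) → (M_DROP, drive_stop)
event = evError selects (M_NAV, brake)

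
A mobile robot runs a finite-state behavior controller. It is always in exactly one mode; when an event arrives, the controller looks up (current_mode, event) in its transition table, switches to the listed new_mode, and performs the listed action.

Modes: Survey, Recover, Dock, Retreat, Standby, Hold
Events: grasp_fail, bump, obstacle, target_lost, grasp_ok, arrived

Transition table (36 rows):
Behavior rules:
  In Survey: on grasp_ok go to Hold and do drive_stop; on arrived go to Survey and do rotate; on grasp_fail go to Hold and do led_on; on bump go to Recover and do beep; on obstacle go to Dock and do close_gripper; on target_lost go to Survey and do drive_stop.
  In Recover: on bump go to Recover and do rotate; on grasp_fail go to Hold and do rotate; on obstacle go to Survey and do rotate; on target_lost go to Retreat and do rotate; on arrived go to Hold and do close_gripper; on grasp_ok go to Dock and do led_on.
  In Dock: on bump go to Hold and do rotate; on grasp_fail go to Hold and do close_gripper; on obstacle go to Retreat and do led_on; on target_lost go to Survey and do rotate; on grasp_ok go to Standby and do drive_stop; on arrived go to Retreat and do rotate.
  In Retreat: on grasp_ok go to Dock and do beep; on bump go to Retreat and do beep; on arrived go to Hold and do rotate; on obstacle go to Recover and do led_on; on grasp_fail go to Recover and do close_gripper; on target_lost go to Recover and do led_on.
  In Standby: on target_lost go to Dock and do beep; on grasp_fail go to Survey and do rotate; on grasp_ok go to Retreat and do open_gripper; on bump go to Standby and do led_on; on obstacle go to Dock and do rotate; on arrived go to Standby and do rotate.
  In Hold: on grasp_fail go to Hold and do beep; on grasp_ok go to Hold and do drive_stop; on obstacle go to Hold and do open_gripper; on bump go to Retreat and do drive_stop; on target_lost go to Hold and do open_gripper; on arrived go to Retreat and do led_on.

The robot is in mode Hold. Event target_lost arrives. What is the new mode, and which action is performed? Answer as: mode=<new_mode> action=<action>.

current mode = Hold; filter table to that mode:
  (Hold, grasp_fail) → (Hold, beep)
  (Hold, grasp_ok) → (Hold, drive_stop)
  (Hold, obstacle) → (Hold, open_gripper)
  (Hold, bump) → (Retreat, drive_stop)
  (Hold, target_lost) → (Hold, open_gripper)  ← event matches
  (Hold, arrived) → (Retreat, led_on)
event = target_lost selects (Hold, open_gripper)

mode=Hold action=open_gripper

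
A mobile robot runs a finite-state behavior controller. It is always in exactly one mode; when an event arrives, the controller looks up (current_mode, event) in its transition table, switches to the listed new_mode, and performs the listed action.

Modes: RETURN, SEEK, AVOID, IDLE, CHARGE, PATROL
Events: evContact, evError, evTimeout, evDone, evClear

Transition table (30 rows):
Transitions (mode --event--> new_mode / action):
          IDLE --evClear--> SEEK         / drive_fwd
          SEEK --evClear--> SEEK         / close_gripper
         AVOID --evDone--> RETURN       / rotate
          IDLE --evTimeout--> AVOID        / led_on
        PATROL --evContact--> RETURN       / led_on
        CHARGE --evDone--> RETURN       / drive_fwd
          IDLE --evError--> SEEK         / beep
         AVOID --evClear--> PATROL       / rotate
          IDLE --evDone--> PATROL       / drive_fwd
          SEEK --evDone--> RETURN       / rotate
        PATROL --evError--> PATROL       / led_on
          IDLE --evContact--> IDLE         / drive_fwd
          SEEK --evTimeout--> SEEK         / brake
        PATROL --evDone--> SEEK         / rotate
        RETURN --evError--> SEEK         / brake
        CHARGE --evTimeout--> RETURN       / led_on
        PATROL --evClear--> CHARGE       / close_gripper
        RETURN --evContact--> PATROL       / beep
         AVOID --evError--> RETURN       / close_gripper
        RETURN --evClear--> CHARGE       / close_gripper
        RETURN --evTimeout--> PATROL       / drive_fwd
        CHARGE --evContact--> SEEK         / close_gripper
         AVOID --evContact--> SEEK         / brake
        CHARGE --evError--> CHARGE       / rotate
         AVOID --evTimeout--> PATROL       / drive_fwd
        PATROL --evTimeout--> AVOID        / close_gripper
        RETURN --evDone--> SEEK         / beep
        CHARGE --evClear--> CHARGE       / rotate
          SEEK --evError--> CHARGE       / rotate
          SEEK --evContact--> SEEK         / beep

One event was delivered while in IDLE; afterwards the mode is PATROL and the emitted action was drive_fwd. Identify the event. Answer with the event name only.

evDone

try evContact: (IDLE, evContact) → (IDLE, drive_fwd)
try evError: (IDLE, evError) → (SEEK, beep)
try evTimeout: (IDLE, evTimeout) → (AVOID, led_on)
try evDone: (IDLE, evDone) → (PATROL, drive_fwd)  ← matches
try evClear: (IDLE, evClear) → (SEEK, drive_fwd)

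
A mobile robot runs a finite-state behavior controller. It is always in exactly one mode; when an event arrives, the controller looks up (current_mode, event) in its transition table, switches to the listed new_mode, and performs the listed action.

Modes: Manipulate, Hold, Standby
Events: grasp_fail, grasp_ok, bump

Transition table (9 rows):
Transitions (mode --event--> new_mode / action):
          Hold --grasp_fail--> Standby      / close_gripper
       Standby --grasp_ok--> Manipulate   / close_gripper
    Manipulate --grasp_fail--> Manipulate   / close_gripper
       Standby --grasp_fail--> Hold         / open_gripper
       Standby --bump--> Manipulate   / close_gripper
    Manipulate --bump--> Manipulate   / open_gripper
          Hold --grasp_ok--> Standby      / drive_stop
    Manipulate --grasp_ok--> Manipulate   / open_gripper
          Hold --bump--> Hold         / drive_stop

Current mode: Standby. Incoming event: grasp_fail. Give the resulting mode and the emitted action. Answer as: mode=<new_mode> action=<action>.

current mode = Standby; filter table to that mode:
  (Standby, grasp_ok) → (Manipulate, close_gripper)
  (Standby, grasp_fail) → (Hold, open_gripper)  ← event matches
  (Standby, bump) → (Manipulate, close_gripper)
event = grasp_fail selects (Hold, open_gripper)

mode=Hold action=open_gripper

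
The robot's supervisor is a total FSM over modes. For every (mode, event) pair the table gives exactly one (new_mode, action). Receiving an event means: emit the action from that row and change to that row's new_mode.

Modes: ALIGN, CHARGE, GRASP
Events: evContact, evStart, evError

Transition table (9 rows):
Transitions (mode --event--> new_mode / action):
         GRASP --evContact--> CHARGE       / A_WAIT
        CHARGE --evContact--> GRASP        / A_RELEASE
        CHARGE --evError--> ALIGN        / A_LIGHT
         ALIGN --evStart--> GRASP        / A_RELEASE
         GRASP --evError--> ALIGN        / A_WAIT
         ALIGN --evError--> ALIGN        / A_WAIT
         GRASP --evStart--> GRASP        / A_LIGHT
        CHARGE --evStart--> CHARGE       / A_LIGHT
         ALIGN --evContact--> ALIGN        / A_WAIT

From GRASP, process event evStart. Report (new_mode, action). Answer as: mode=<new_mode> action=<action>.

mode=GRASP action=A_LIGHT

current mode = GRASP; filter table to that mode:
  (GRASP, evContact) → (CHARGE, A_WAIT)
  (GRASP, evError) → (ALIGN, A_WAIT)
  (GRASP, evStart) → (GRASP, A_LIGHT)  ← event matches
event = evStart selects (GRASP, A_LIGHT)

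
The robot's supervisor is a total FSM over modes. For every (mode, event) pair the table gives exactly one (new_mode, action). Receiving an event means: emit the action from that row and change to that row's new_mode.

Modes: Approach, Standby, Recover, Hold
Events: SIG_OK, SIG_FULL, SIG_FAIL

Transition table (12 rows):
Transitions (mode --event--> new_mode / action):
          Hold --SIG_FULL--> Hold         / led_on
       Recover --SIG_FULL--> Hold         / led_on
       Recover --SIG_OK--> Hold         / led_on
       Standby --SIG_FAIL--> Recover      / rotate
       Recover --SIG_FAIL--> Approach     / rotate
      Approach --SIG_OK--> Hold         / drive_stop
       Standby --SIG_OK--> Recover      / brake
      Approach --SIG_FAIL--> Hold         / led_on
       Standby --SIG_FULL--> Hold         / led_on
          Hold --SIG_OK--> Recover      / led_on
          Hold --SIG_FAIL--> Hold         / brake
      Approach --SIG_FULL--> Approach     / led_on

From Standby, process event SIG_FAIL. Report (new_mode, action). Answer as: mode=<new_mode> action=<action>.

mode=Recover action=rotate

current mode = Standby; filter table to that mode:
  (Standby, SIG_FAIL) → (Recover, rotate)  ← event matches
  (Standby, SIG_OK) → (Recover, brake)
  (Standby, SIG_FULL) → (Hold, led_on)
event = SIG_FAIL selects (Recover, rotate)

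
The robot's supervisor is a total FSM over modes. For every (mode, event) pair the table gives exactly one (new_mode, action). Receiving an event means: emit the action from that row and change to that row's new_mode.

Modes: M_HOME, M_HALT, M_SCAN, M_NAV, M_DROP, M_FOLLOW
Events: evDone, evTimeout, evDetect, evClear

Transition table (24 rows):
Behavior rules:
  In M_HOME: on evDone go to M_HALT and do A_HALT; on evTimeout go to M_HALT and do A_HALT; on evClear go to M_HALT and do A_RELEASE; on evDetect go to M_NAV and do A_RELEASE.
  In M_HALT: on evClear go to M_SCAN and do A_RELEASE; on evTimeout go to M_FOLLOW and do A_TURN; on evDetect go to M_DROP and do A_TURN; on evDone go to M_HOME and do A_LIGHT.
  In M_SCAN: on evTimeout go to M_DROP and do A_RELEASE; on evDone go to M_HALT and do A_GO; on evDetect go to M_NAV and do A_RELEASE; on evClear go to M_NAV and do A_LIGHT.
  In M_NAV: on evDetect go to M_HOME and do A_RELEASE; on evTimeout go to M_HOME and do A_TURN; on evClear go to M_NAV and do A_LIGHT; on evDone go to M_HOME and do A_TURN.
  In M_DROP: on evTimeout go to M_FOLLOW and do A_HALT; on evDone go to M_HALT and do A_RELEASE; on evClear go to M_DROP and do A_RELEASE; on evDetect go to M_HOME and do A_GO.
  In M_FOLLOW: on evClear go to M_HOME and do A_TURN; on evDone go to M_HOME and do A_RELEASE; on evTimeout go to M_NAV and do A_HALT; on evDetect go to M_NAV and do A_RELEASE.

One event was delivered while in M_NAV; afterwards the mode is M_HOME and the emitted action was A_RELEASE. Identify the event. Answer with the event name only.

try evDone: (M_NAV, evDone) → (M_HOME, A_TURN)
try evTimeout: (M_NAV, evTimeout) → (M_HOME, A_TURN)
try evDetect: (M_NAV, evDetect) → (M_HOME, A_RELEASE)  ← matches
try evClear: (M_NAV, evClear) → (M_NAV, A_LIGHT)

evDetect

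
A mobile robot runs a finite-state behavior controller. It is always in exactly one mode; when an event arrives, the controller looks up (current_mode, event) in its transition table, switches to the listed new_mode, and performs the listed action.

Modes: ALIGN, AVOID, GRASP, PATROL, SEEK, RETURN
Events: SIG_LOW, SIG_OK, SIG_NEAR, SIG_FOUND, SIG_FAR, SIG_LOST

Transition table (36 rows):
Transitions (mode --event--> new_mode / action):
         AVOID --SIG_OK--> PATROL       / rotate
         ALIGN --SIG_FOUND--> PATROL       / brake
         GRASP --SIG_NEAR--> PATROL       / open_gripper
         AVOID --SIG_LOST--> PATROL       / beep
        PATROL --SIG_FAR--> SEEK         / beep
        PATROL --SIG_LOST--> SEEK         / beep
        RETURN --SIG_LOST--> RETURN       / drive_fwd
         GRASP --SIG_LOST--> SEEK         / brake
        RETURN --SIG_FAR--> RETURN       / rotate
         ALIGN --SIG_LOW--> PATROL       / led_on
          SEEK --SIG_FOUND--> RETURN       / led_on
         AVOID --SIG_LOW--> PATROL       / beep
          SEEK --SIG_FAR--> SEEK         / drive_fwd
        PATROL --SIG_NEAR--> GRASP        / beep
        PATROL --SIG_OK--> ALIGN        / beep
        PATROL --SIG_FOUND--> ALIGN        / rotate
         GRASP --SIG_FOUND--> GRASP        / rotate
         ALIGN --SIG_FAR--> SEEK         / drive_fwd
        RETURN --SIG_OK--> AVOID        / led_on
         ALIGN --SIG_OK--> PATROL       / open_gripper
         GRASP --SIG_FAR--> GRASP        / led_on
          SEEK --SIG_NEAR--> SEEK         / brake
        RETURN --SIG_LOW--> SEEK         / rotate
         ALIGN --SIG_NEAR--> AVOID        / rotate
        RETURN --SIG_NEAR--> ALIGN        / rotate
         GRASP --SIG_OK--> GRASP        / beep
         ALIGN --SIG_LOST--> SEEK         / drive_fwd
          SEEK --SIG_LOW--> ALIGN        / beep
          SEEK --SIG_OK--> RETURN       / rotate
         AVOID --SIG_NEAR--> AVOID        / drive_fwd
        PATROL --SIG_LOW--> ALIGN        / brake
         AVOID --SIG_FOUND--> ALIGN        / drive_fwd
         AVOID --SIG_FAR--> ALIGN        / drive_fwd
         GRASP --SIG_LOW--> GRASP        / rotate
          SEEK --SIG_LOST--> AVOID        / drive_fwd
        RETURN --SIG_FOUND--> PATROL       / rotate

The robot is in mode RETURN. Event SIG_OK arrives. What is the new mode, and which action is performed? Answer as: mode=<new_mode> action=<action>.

mode=AVOID action=led_on

current mode = RETURN; filter table to that mode:
  (RETURN, SIG_LOST) → (RETURN, drive_fwd)
  (RETURN, SIG_FAR) → (RETURN, rotate)
  (RETURN, SIG_OK) → (AVOID, led_on)  ← event matches
  (RETURN, SIG_LOW) → (SEEK, rotate)
  (RETURN, SIG_NEAR) → (ALIGN, rotate)
  (RETURN, SIG_FOUND) → (PATROL, rotate)
event = SIG_OK selects (AVOID, led_on)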